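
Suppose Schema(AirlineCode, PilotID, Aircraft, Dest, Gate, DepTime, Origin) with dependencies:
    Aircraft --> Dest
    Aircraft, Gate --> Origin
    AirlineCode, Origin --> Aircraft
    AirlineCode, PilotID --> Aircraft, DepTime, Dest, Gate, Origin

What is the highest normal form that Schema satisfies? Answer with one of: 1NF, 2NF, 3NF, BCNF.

2NF

Candidate key: {AirlineCode, PilotID}. Prime attributes: {AirlineCode, PilotID}.
Aircraft --> Dest breaks BCNF: {Aircraft}⁺ = {Aircraft, Dest}, so {Aircraft} is not a superkey.
Aircraft --> Dest determines the non-prime attribute {Dest} from a non-superkey — 3NF is violated.
Checking every proper subset of each key, none determines a non-prime attribute — 2NF is satisfied.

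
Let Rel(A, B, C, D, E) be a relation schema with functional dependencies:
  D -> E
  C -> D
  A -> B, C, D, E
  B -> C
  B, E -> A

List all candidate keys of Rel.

{A}, {B}

{A} is a candidate key since {A}⁺ = {A, B, C, D, E} covers every attribute.
{B} is a candidate key since {B}⁺ = {A, B, C, D, E} covers every attribute.
These are minimal and exhaustive — every other superkey contains one of them.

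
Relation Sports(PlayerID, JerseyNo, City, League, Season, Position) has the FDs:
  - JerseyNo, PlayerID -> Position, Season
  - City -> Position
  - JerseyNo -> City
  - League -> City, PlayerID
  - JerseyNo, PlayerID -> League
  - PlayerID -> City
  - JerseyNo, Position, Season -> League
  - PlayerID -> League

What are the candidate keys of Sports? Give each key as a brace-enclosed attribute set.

Attributes never on any right-hand side: {JerseyNo} — every candidate key must contain it.
{JerseyNo, League} is a candidate key since {JerseyNo, League}⁺ = {City, JerseyNo, League, PlayerID, Position, Season} covers every attribute.
{JerseyNo, PlayerID} is a candidate key since {JerseyNo, PlayerID}⁺ = {City, JerseyNo, League, PlayerID, Position, Season} covers every attribute.
{JerseyNo, Season} is a candidate key since {JerseyNo, Season}⁺ = {City, JerseyNo, League, PlayerID, Position, Season} covers every attribute.
Any other superkey properly contains one of these, so there are no further candidate keys.

{JerseyNo, League}, {JerseyNo, PlayerID}, {JerseyNo, Season}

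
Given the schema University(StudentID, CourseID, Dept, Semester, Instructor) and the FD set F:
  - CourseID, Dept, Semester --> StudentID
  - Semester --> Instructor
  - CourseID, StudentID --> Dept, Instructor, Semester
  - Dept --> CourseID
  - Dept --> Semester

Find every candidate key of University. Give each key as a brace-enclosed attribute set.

{CourseID, StudentID}, {Dept}

{Dept} is a candidate key since {Dept}⁺ = {CourseID, Dept, Instructor, Semester, StudentID} covers every attribute.
{CourseID, StudentID} is a candidate key since {CourseID, StudentID}⁺ = {CourseID, Dept, Instructor, Semester, StudentID} covers every attribute.
No proper subset of any of these is a key, and no other minimal superkey exists.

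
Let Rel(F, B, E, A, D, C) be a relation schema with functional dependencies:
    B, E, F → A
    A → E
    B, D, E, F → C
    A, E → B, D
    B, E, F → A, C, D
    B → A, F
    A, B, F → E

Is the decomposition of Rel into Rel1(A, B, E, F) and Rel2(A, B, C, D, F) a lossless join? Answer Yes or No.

Yes

Rel1 ∩ Rel2 = {A, B, F}; its closure under F is {A, B, C, D, E, F}.
Rel1 is contained in that closure, so Rel1 ∩ Rel2 → Rel1 holds and the join is lossless.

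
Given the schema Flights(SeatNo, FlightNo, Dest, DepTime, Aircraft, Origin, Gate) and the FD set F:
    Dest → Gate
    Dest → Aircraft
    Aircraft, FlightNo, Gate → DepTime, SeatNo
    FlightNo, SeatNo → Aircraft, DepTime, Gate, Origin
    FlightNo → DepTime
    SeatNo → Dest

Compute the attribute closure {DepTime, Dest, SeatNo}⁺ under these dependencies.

{Aircraft, DepTime, Dest, Gate, SeatNo}

Start with {DepTime, Dest, SeatNo}.
Dest → Gate applies; add {Gate} → now {DepTime, Dest, Gate, SeatNo}.
Dest → Aircraft applies; add {Aircraft} → now {Aircraft, DepTime, Dest, Gate, SeatNo}.
No further FD applies.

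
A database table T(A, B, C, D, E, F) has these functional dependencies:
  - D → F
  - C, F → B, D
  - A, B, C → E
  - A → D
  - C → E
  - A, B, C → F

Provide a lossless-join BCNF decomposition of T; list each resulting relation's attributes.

Candidate key of the original relation: {A, C}.
Within {A, B, C, D, E, F}: {D}⁺ ∩ {A, B, C, D, E, F} = {D, F}, not the whole set, so D → F violates BCNF; decompose into {D, F} and {A, B, C, D, E}.
{D, F} is in BCNF.
Within {A, B, C, D, E}: {A}⁺ ∩ {A, B, C, D, E} = {A, D}, not the whole set, so A → D violates BCNF; decompose into {A, D} and {A, B, C, E}.
{A, D} is in BCNF.
Within {A, B, C, E}: {C}⁺ ∩ {A, B, C, E} = {C, E}, not the whole set, so C → E violates BCNF; decompose into {C, E} and {A, B, C}.
{C, E} is in BCNF.
{A, B, C} is in BCNF.

{A, B, C}; {A, D}; {C, E}; {D, F}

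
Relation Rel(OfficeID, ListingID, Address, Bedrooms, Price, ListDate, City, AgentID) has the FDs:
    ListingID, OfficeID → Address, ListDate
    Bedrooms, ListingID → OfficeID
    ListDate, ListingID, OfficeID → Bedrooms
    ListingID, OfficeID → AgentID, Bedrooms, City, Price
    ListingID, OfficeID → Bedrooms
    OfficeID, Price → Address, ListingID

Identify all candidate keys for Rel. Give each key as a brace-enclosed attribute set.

{Bedrooms, ListingID}⁺ = {Address, AgentID, Bedrooms, City, ListDate, ListingID, OfficeID, Price}, which is every attribute, so {Bedrooms, ListingID} is a candidate key.
{ListingID, OfficeID}⁺ = {Address, AgentID, Bedrooms, City, ListDate, ListingID, OfficeID, Price}, which is every attribute, so {ListingID, OfficeID} is a candidate key.
{OfficeID, Price}⁺ = {Address, AgentID, Bedrooms, City, ListDate, ListingID, OfficeID, Price}, which is every attribute, so {OfficeID, Price} is a candidate key.
Any other superkey properly contains one of these, so there are no further candidate keys.

{Bedrooms, ListingID}, {ListingID, OfficeID}, {OfficeID, Price}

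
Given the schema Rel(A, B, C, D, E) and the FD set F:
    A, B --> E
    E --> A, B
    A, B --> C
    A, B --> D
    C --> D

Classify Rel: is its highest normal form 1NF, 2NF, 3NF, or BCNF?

Candidate keys: {A, B}, {E}. Prime attributes: {A, B, E}.
For C --> D we have {C}⁺ = {C, D}; {C} is not a superkey, so BCNF fails.
Because {D} is non-prime and the left side of C --> D is not a superkey, the relation is not in 3NF.
No proper subset of a key has a non-prime attribute in its closure, so there is no partial dependency; 2NF holds.

2NF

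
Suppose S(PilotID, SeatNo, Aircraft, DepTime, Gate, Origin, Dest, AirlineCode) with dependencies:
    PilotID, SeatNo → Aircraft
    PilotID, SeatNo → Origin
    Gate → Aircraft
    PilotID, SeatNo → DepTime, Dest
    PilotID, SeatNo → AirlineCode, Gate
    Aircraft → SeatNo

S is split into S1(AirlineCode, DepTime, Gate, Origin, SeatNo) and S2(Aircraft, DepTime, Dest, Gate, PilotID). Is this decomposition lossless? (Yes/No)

Common attributes: {DepTime, Gate}; their closure is {Aircraft, DepTime, Gate, SeatNo}.
The closure covers neither S1 nor S2 entirely; the join is not lossless.

No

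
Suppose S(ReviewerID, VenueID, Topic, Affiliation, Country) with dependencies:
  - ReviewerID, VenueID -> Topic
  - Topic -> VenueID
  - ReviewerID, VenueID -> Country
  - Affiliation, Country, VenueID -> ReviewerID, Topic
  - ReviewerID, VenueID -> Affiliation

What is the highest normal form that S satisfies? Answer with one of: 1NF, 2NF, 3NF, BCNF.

Candidate keys: {Affiliation, Country, Topic}, {Affiliation, Country, VenueID}, {ReviewerID, Topic}, {ReviewerID, VenueID}. Prime attributes: {Affiliation, Country, ReviewerID, Topic, VenueID}.
For Topic -> VenueID we have {Topic}⁺ = {Topic, VenueID}; {Topic} is not a superkey, so BCNF fails.
Its right-hand attributes {VenueID} are all prime, as are those of every other non-superkey FD — the relation is in 3NF.

3NF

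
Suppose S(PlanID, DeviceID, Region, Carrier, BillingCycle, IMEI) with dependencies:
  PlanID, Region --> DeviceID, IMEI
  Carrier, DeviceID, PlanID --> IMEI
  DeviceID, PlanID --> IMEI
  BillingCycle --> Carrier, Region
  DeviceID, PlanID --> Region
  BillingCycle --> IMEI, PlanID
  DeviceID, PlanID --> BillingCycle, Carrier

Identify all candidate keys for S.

{BillingCycle}, {DeviceID, PlanID}, {PlanID, Region}

{BillingCycle}⁺ = {BillingCycle, Carrier, DeviceID, IMEI, PlanID, Region}, which is every attribute, so {BillingCycle} is a candidate key.
{DeviceID, PlanID}⁺ = {BillingCycle, Carrier, DeviceID, IMEI, PlanID, Region}, which is every attribute, so {DeviceID, PlanID} is a candidate key.
{PlanID, Region}⁺ = {BillingCycle, Carrier, DeviceID, IMEI, PlanID, Region}, which is every attribute, so {PlanID, Region} is a candidate key.
These are minimal and exhaustive — every other superkey contains one of them.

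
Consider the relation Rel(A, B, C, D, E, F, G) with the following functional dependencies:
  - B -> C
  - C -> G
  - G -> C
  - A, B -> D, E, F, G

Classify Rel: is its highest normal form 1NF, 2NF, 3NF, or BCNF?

Candidate key: {A, B}. Prime attributes: {A, B}.
B -> C breaks BCNF: {B}⁺ = {B, C, G}, so {B} is not a superkey.
Because {C} is non-prime and the left side of B -> C is not a superkey, the relation is not in 3NF.
The proper key subset {B} of {A, B} determines non-prime {C, G}, so the relation is not even in 2NF.

1NF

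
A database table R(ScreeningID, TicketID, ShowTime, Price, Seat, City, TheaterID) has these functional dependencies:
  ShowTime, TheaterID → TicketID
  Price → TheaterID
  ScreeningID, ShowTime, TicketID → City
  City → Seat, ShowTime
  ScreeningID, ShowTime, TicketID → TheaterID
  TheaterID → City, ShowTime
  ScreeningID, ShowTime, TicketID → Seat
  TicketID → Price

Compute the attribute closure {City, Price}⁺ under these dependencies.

Start with {City, Price}.
Price → TheaterID applies; add {TheaterID} → now {City, Price, TheaterID}.
City → Seat, ShowTime applies; add {Seat, ShowTime} → now {City, Price, Seat, ShowTime, TheaterID}.
ShowTime, TheaterID → TicketID applies; add {TicketID} → now {City, Price, Seat, ShowTime, TheaterID, TicketID}.
No further FD applies.

{City, Price, Seat, ShowTime, TheaterID, TicketID}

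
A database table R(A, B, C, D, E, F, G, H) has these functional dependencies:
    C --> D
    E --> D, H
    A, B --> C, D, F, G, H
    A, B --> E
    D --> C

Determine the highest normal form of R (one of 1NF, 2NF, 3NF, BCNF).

Candidate key: {A, B}. Prime attributes: {A, B}.
C --> D: {C}⁺ = {C, D}, which is not all of the attributes, so the left side is not a superkey — BCNF is violated.
C --> D has non-prime {D} on the right and a non-superkey on the left, so 3NF fails.
No proper subset of a key has a non-prime attribute in its closure, so there is no partial dependency; 2NF holds.

2NF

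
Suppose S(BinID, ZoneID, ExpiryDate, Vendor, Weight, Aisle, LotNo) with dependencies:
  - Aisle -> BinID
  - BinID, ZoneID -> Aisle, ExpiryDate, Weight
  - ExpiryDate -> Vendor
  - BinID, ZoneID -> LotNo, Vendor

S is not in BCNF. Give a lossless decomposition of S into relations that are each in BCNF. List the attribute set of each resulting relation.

Candidate keys of the original relation: {Aisle, ZoneID}, {BinID, ZoneID}.
Within {Aisle, BinID, ExpiryDate, LotNo, Vendor, Weight, ZoneID}: {Aisle}⁺ ∩ {Aisle, BinID, ExpiryDate, LotNo, Vendor, Weight, ZoneID} = {Aisle, BinID}, not the whole set, so Aisle -> BinID violates BCNF; decompose into {Aisle, BinID} and {Aisle, ExpiryDate, LotNo, Vendor, Weight, ZoneID}.
{Aisle, BinID}: every determinant is a superkey — BCNF.
Within {Aisle, ExpiryDate, LotNo, Vendor, Weight, ZoneID}: {ExpiryDate}⁺ ∩ {Aisle, ExpiryDate, LotNo, Vendor, Weight, ZoneID} = {ExpiryDate, Vendor}, not the whole set, so ExpiryDate -> Vendor violates BCNF; decompose into {ExpiryDate, Vendor} and {Aisle, ExpiryDate, LotNo, Weight, ZoneID}.
{ExpiryDate, Vendor}: every determinant is a superkey — BCNF.
{Aisle, ExpiryDate, LotNo, Weight, ZoneID}: every determinant is a superkey — BCNF.

{Aisle, BinID}; {Aisle, ExpiryDate, LotNo, Weight, ZoneID}; {ExpiryDate, Vendor}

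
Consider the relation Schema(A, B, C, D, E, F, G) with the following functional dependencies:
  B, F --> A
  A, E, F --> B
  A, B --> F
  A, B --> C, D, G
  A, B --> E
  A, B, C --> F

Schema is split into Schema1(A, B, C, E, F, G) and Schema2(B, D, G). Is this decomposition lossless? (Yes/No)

The shared attributes are {B, G} and {B, G}⁺ = {B, G}.
Neither Schema1 nor Schema2 is contained in that closure, so the decomposition is lossy.

No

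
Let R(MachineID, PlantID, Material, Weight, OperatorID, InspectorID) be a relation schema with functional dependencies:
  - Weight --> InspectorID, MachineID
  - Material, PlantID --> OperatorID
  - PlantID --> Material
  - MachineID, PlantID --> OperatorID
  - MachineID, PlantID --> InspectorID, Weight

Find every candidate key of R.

Attributes never on any right-hand side: {PlantID} — every candidate key must contain it.
{MachineID, PlantID} is a candidate key since {MachineID, PlantID}⁺ = {InspectorID, MachineID, Material, OperatorID, PlantID, Weight} covers every attribute.
{PlantID, Weight} is a candidate key since {PlantID, Weight}⁺ = {InspectorID, MachineID, Material, OperatorID, PlantID, Weight} covers every attribute.
Any other superkey properly contains one of these, so there are no further candidate keys.

{MachineID, PlantID}, {PlantID, Weight}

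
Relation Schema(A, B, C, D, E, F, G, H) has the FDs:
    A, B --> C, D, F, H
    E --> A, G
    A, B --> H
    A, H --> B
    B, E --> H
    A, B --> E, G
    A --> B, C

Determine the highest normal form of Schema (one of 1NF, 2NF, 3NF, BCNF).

BCNF

Candidate keys: {A}, {E}. Prime attributes: {A, E}.
Every FD has a superkey on the left, so the relation is in BCNF.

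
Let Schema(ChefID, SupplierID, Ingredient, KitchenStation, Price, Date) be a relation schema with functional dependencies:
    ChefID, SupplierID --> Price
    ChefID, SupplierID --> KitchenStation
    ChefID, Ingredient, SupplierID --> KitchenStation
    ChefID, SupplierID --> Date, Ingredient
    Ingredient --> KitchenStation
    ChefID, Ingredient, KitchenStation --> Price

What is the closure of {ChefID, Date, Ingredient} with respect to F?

Start with {ChefID, Date, Ingredient}.
Ingredient --> KitchenStation applies; add {KitchenStation} → now {ChefID, Date, Ingredient, KitchenStation}.
ChefID, Ingredient, KitchenStation --> Price applies; add {Price} → now {ChefID, Date, Ingredient, KitchenStation, Price}.
No further FD applies.

{ChefID, Date, Ingredient, KitchenStation, Price}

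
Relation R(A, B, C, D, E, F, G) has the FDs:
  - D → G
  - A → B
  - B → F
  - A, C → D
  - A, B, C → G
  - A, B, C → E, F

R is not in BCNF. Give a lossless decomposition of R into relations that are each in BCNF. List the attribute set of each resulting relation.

Candidate key of the original relation: {A, C}.
{A, B, C, D, E, F, G}: {D} determines {D, G} here but is not a superkey — split on D → G, giving {D, G} and {A, B, C, D, E, F}.
{D, G} has no BCNF violation.
{A, B, C, D, E, F}: {A} determines {A, B, F} here but is not a superkey — split on A → B, F, giving {A, B, F} and {A, C, D, E}.
{A, B, F}: {B} determines {B, F} here but is not a superkey — split on B → F, giving {B, F} and {A, B}.
{B, F} has no BCNF violation.
{A, B} has no BCNF violation.
{A, C, D, E} has no BCNF violation.

{A, B}; {A, C, D, E}; {B, F}; {D, G}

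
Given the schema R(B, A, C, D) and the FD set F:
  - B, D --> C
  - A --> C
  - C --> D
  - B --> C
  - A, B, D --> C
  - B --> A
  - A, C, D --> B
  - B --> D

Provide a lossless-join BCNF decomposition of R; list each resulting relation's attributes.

{A, B, C}; {C, D}

Candidate keys of the original relation: {A}, {B}.
{A, B, C, D}: {C} determines {C, D} here but is not a superkey — split on C --> D, giving {C, D} and {A, B, C}.
{C, D} has no BCNF violation.
{A, B, C} has no BCNF violation.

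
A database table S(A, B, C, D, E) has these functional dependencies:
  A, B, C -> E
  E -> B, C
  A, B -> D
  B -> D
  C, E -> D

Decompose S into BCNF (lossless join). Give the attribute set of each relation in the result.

Candidate keys of the original relation: {A, B, C}, {A, E}.
Within {A, B, C, D, E}: {E}⁺ ∩ {A, B, C, D, E} = {B, C, D, E}, not the whole set, so E -> B, C, D violates BCNF; decompose into {B, C, D, E} and {A, E}.
Within {B, C, D, E}: {B}⁺ ∩ {B, C, D, E} = {B, D}, not the whole set, so B -> D violates BCNF; decompose into {B, D} and {B, C, E}.
{B, D} has no BCNF violation.
{B, C, E} has no BCNF violation.
{A, E} has no BCNF violation.

{A, E}; {B, C, E}; {B, D}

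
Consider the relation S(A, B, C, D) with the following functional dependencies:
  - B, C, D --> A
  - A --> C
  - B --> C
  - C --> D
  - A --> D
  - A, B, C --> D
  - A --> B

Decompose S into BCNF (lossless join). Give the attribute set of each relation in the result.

Candidate keys of the original relation: {A}, {B}.
Within {A, B, C, D}: {C}⁺ ∩ {A, B, C, D} = {C, D}, not the whole set, so C --> D violates BCNF; decompose into {C, D} and {A, B, C}.
{C, D} has no BCNF violation.
{A, B, C} has no BCNF violation.

{A, B, C}; {C, D}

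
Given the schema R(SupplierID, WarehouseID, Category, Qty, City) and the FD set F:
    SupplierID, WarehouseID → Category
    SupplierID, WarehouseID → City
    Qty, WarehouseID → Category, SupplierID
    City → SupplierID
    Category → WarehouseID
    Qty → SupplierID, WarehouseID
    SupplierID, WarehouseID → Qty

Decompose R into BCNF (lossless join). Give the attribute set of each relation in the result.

{Category, City, Qty}; {Category, WarehouseID}; {City, SupplierID}

Candidate keys of the original relation: {Category, City}, {Category, SupplierID}, {City, WarehouseID}, {Qty}, {SupplierID, WarehouseID}.
{Category, City, Qty, SupplierID, WarehouseID}: {City} determines {City, SupplierID} here but is not a superkey — split on City → SupplierID, giving {City, SupplierID} and {Category, City, Qty, WarehouseID}.
{City, SupplierID}: every determinant is a superkey — BCNF.
{Category, City, Qty, WarehouseID}: {Category} determines {Category, WarehouseID} here but is not a superkey — split on Category → WarehouseID, giving {Category, WarehouseID} and {Category, City, Qty}.
{Category, WarehouseID}: every determinant is a superkey — BCNF.
{Category, City, Qty}: every determinant is a superkey — BCNF.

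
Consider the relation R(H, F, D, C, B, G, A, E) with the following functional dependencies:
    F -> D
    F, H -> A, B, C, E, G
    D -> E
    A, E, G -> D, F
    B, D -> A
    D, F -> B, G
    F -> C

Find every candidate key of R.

{H} never appears on the right of any FD, so every key must include it.
Closure of {F, H} is {A, B, C, D, E, F, G, H}, the whole schema; {F, H} is a candidate key.
Closure of {A, D, G, H} is {A, B, C, D, E, F, G, H}, the whole schema; {A, D, G, H} is a candidate key.
Closure of {A, E, G, H} is {A, B, C, D, E, F, G, H}, the whole schema; {A, E, G, H} is a candidate key.
Closure of {B, D, G, H} is {A, B, C, D, E, F, G, H}, the whole schema; {B, D, G, H} is a candidate key.
These are minimal and exhaustive — every other superkey contains one of them.

{A, D, G, H}, {A, E, G, H}, {B, D, G, H}, {F, H}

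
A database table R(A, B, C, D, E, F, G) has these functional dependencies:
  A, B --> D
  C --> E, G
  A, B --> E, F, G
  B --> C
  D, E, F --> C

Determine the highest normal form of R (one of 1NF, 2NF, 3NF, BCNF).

Candidate key: {A, B}. Prime attributes: {A, B}.
C --> E, G: {C}⁺ = {C, E, G}, which is not all of the attributes, so the left side is not a superkey — BCNF is violated.
C --> E, G determines the non-prime attributes {E, G} from a non-superkey — 3NF is violated.
{B} is a proper subset of the key {A, B}, and {B}⁺ contains the non-prime attributes {C, E, G} — a partial dependency, so 2NF is violated.

1NF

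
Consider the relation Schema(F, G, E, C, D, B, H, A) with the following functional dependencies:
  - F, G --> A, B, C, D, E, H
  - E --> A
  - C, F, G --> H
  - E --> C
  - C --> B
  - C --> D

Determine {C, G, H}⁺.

{B, C, D, G, H}

Start with {C, G, H}.
C --> B applies; add {B} → now {B, C, G, H}.
C --> D applies; add {D} → now {B, C, D, G, H}.
No further FD applies.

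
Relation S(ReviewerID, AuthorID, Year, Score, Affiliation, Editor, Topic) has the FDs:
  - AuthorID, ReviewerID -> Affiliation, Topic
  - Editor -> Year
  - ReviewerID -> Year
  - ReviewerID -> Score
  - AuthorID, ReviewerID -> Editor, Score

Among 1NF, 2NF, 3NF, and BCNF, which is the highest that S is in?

Candidate key: {AuthorID, ReviewerID}. Prime attributes: {AuthorID, ReviewerID}.
Editor -> Year breaks BCNF: {Editor}⁺ = {Editor, Year}, so {Editor} is not a superkey.
Because {Year} is non-prime and the left side of Editor -> Year is not a superkey, the relation is not in 3NF.
The proper key subset {ReviewerID} of {AuthorID, ReviewerID} determines non-prime {Score, Year}, so the relation is not even in 2NF.

1NF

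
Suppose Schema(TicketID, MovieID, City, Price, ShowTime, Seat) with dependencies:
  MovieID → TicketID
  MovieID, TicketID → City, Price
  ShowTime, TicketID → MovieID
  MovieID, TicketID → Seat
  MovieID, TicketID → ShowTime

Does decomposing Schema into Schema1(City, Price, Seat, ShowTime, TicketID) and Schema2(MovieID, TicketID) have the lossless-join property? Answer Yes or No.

The shared attributes are {TicketID} and {TicketID}⁺ = {TicketID}.
The closure covers neither Schema1 nor Schema2 entirely; the join is not lossless.

No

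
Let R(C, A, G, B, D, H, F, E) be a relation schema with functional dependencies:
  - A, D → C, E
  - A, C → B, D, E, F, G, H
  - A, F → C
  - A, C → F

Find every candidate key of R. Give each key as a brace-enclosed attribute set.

{A, C}, {A, D}, {A, F}

Attributes never on any right-hand side: {A} — every candidate key must contain it.
{A, C}⁺ = {A, B, C, D, E, F, G, H} — all of the relation — so {A, C} is a candidate key.
{A, D}⁺ = {A, B, C, D, E, F, G, H} — all of the relation — so {A, D} is a candidate key.
{A, F}⁺ = {A, B, C, D, E, F, G, H} — all of the relation — so {A, F} is a candidate key.
Any other superkey properly contains one of these, so there are no further candidate keys.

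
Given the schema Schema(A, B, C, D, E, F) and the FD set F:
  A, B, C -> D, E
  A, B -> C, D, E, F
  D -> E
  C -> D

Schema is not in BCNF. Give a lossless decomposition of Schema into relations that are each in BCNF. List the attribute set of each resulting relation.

{A, B, C, F}; {C, D}; {D, E}

Candidate key of the original relation: {A, B}.
Within {A, B, C, D, E, F}: {D}⁺ ∩ {A, B, C, D, E, F} = {D, E}, not the whole set, so D -> E violates BCNF; decompose into {D, E} and {A, B, C, D, F}.
{D, E} is in BCNF.
Within {A, B, C, D, F}: {C}⁺ ∩ {A, B, C, D, F} = {C, D}, not the whole set, so C -> D violates BCNF; decompose into {C, D} and {A, B, C, F}.
{C, D} is in BCNF.
{A, B, C, F} is in BCNF.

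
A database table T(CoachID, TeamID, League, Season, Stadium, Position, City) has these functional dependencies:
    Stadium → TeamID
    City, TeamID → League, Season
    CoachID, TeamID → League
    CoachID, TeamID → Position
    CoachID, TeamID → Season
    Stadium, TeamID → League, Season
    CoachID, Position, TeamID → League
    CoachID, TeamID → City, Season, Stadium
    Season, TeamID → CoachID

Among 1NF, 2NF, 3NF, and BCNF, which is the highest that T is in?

Candidate keys: {City, TeamID}, {CoachID, TeamID}, {Season, TeamID}, {Stadium}. Prime attributes: {City, CoachID, Season, Stadium, TeamID}.
Each dependency's left side is a superkey — BCNF holds.

BCNF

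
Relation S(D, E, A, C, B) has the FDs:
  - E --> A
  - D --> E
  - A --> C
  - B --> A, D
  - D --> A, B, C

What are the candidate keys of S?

{B}, {D}

Closure of {B} is {A, B, C, D, E}, the whole schema; {B} is a candidate key.
Closure of {D} is {A, B, C, D, E}, the whole schema; {D} is a candidate key.
No proper subset of any of these is a key, and no other minimal superkey exists.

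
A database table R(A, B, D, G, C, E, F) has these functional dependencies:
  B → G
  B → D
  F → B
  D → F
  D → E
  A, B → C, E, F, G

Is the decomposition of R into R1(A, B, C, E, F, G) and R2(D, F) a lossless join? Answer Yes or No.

Yes

Common attributes: {F}; their closure is {B, D, E, F, G}.
R2 is contained in that closure, so R1 ∩ R2 → R2 holds and the join is lossless.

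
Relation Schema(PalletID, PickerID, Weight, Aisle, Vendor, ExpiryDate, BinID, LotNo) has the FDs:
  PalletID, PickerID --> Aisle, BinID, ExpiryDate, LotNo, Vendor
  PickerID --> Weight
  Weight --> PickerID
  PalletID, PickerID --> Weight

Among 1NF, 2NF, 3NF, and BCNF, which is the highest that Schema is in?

Candidate keys: {PalletID, PickerID}, {PalletID, Weight}. Prime attributes: {PalletID, PickerID, Weight}.
For PickerID --> Weight we have {PickerID}⁺ = {PickerID, Weight}; {PickerID} is not a superkey, so BCNF fails.
But every attribute on its right side ({Weight}) is prime, and the same holds for every other non-superkey FD, so 3NF still holds.

3NF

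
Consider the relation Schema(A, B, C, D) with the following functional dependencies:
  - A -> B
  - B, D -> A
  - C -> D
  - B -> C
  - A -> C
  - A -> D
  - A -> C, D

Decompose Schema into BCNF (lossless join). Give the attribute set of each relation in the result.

Candidate keys of the original relation: {A}, {B}.
{A, B, C, D}: {C} determines {C, D} here but is not a superkey — split on C -> D, giving {C, D} and {A, B, C}.
{C, D}: every determinant is a superkey — BCNF.
{A, B, C}: every determinant is a superkey — BCNF.

{A, B, C}; {C, D}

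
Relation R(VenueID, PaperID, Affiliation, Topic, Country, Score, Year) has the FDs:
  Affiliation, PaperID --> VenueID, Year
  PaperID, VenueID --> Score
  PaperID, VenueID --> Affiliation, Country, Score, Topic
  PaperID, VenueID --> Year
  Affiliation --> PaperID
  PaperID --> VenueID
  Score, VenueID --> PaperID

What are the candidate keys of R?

Closure of {Affiliation} is {Affiliation, Country, PaperID, Score, Topic, VenueID, Year}, the whole schema; {Affiliation} is a candidate key.
Closure of {PaperID} is {Affiliation, Country, PaperID, Score, Topic, VenueID, Year}, the whole schema; {PaperID} is a candidate key.
Closure of {Score, VenueID} is {Affiliation, Country, PaperID, Score, Topic, VenueID, Year}, the whole schema; {Score, VenueID} is a candidate key.
These are minimal and exhaustive — every other superkey contains one of them.

{Affiliation}, {PaperID}, {Score, VenueID}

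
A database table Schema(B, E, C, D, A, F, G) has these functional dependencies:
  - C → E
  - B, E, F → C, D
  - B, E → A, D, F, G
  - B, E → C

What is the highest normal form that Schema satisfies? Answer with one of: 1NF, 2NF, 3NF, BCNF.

3NF

Candidate keys: {B, C}, {B, E}. Prime attributes: {B, C, E}.
C → E breaks BCNF: {C}⁺ = {C, E}, so {C} is not a superkey.
Since {E} ⊆ prime attributes and every other non-superkey FD also has a prime right side, the schema is in 3NF.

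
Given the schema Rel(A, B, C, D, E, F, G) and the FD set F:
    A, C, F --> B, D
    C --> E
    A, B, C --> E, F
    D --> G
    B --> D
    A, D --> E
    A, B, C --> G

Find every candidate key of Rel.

{A, B, C}, {A, C, F}

No FD produces {A, C}, so they must be in every candidate key.
{A, B, C}⁺ = {A, B, C, D, E, F, G}, which is every attribute, so {A, B, C} is a candidate key.
{A, C, F}⁺ = {A, B, C, D, E, F, G}, which is every attribute, so {A, C, F} is a candidate key.
Any other superkey properly contains one of these, so there are no further candidate keys.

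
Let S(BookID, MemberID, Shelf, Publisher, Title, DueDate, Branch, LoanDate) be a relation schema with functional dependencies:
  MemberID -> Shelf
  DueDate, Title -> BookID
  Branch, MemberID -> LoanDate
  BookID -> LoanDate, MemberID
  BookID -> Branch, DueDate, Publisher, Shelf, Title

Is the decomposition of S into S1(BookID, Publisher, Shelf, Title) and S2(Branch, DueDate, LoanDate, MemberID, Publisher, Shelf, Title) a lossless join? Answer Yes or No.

The shared attributes are {Publisher, Shelf, Title} and {Publisher, Shelf, Title}⁺ = {Publisher, Shelf, Title}.
S1 ⊄ {Publisher, Shelf, Title} and S2 ⊄ {Publisher, Shelf, Title}, so the split is lossy.

No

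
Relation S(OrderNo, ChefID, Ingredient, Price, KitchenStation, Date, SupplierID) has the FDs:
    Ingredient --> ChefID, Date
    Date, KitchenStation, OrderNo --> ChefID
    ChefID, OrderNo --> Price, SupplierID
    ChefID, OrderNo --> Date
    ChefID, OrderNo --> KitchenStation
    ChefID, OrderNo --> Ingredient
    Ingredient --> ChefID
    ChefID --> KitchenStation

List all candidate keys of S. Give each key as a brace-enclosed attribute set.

No FD produces {OrderNo}, so it must be in every candidate key.
{ChefID, OrderNo}⁺ = {ChefID, Date, Ingredient, KitchenStation, OrderNo, Price, SupplierID}, which is every attribute, so {ChefID, OrderNo} is a candidate key.
{Ingredient, OrderNo}⁺ = {ChefID, Date, Ingredient, KitchenStation, OrderNo, Price, SupplierID}, which is every attribute, so {Ingredient, OrderNo} is a candidate key.
{Date, KitchenStation, OrderNo}⁺ = {ChefID, Date, Ingredient, KitchenStation, OrderNo, Price, SupplierID}, which is every attribute, so {Date, KitchenStation, OrderNo} is a candidate key.
Any other superkey properly contains one of these, so there are no further candidate keys.

{ChefID, OrderNo}, {Date, KitchenStation, OrderNo}, {Ingredient, OrderNo}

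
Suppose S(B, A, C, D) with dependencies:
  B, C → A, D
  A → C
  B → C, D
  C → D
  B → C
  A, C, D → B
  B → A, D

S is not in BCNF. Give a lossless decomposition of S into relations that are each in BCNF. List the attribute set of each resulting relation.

Candidate keys of the original relation: {A}, {B}.
Within {A, B, C, D}: {C}⁺ ∩ {A, B, C, D} = {C, D}, not the whole set, so C → D violates BCNF; decompose into {C, D} and {A, B, C}.
{C, D} has no BCNF violation.
{A, B, C} has no BCNF violation.

{A, B, C}; {C, D}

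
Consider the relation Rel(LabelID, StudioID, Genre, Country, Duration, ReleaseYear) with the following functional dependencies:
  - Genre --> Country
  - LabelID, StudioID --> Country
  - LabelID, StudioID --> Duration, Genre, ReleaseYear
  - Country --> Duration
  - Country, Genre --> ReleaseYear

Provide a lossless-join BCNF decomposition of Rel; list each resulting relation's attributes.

Candidate key of the original relation: {LabelID, StudioID}.
In {Country, Duration, Genre, LabelID, ReleaseYear, StudioID}, {Genre} is not a superkey ({Genre}⁺ restricted to this set is {Country, Duration, Genre, ReleaseYear}), so split on Genre --> Country, Duration, ReleaseYear into {Country, Duration, Genre, ReleaseYear} and {Genre, LabelID, StudioID}.
In {Country, Duration, Genre, ReleaseYear}, {Country} is not a superkey ({Country}⁺ restricted to this set is {Country, Duration}), so split on Country --> Duration into {Country, Duration} and {Country, Genre, ReleaseYear}.
{Country, Duration}: every determinant is a superkey — BCNF.
{Country, Genre, ReleaseYear}: every determinant is a superkey — BCNF.
{Genre, LabelID, StudioID}: every determinant is a superkey — BCNF.

{Country, Duration}; {Country, Genre, ReleaseYear}; {Genre, LabelID, StudioID}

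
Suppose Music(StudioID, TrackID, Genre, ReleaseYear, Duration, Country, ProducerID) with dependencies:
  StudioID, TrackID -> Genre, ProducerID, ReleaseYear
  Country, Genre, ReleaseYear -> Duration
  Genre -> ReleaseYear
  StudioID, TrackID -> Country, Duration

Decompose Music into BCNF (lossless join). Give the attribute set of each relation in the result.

{Country, Duration, Genre}; {Country, Genre, ProducerID, StudioID, TrackID}; {Genre, ReleaseYear}

Candidate key of the original relation: {StudioID, TrackID}.
Within {Country, Duration, Genre, ProducerID, ReleaseYear, StudioID, TrackID}: {Country, Genre, ReleaseYear}⁺ ∩ {Country, Duration, Genre, ProducerID, ReleaseYear, StudioID, TrackID} = {Country, Duration, Genre, ReleaseYear}, not the whole set, so Country, Genre, ReleaseYear -> Duration violates BCNF; decompose into {Country, Duration, Genre, ReleaseYear} and {Country, Genre, ProducerID, ReleaseYear, StudioID, TrackID}.
Within {Country, Duration, Genre, ReleaseYear}: {Genre}⁺ ∩ {Country, Duration, Genre, ReleaseYear} = {Genre, ReleaseYear}, not the whole set, so Genre -> ReleaseYear violates BCNF; decompose into {Genre, ReleaseYear} and {Country, Duration, Genre}.
{Genre, ReleaseYear} has no BCNF violation.
{Country, Duration, Genre} has no BCNF violation.
Within {Country, Genre, ProducerID, ReleaseYear, StudioID, TrackID}: {Genre}⁺ ∩ {Country, Genre, ProducerID, ReleaseYear, StudioID, TrackID} = {Genre, ReleaseYear}, not the whole set, so Genre -> ReleaseYear violates BCNF; decompose into {Genre, ReleaseYear} and {Country, Genre, ProducerID, StudioID, TrackID}.
{Genre, ReleaseYear} has no BCNF violation.
{Country, Genre, ProducerID, StudioID, TrackID} has no BCNF violation.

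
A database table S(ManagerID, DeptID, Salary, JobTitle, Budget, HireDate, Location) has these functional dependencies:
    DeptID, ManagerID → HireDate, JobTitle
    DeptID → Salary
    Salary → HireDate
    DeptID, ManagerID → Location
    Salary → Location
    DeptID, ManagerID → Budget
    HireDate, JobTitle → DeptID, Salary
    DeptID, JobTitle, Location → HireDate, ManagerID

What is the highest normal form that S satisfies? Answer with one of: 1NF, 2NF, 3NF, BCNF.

Candidate keys: {DeptID, JobTitle}, {DeptID, ManagerID}, {HireDate, JobTitle}, {JobTitle, Salary}. Prime attributes: {DeptID, HireDate, JobTitle, ManagerID, Salary}.
DeptID → Salary breaks BCNF: {DeptID}⁺ = {DeptID, HireDate, Location, Salary}, so {DeptID} is not a superkey.
Salary → Location has non-prime {Location} on the right and a non-superkey on the left, so 3NF fails.
{DeptID} is a proper subset of the key {DeptID, JobTitle}, and {DeptID}⁺ contains the non-prime attribute {Location} — a partial dependency, so 2NF is violated.

1NF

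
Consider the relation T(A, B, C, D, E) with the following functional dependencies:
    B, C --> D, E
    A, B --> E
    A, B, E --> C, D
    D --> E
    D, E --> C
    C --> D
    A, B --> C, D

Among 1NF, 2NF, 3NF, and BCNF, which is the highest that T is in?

2NF

Candidate key: {A, B}. Prime attributes: {A, B}.
For B, C --> D, E we have {B, C}⁺ = {B, C, D, E}; {B, C} is not a superkey, so BCNF fails.
Because {D, E} are non-prime and the left side of B, C --> D, E is not a superkey, the relation is not in 3NF.
Checking every proper subset of each key, none determines a non-prime attribute — 2NF is satisfied.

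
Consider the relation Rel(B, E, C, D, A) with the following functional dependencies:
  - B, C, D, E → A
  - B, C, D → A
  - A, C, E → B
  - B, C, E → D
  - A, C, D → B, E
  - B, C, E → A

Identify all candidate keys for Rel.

Attributes never on any right-hand side: {C} — every candidate key must contain it.
Closure of {A, C, D} is {A, B, C, D, E}, the whole schema; {A, C, D} is a candidate key.
Closure of {A, C, E} is {A, B, C, D, E}, the whole schema; {A, C, E} is a candidate key.
Closure of {B, C, D} is {A, B, C, D, E}, the whole schema; {B, C, D} is a candidate key.
Closure of {B, C, E} is {A, B, C, D, E}, the whole schema; {B, C, E} is a candidate key.
Any other superkey properly contains one of these, so there are no further candidate keys.

{A, C, D}, {A, C, E}, {B, C, D}, {B, C, E}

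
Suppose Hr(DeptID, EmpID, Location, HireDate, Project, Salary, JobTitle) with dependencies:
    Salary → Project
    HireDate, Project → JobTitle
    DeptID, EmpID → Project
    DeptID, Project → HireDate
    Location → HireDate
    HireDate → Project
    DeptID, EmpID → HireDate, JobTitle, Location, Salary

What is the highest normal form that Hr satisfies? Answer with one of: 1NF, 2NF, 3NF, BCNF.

Candidate key: {DeptID, EmpID}. Prime attributes: {DeptID, EmpID}.
For Salary → Project we have {Salary}⁺ = {Project, Salary}; {Salary} is not a superkey, so BCNF fails.
Salary → Project has non-prime {Project} on the right and a non-superkey on the left, so 3NF fails.
No non-prime attribute depends on a proper subset of any candidate key, so 2NF holds.

2NF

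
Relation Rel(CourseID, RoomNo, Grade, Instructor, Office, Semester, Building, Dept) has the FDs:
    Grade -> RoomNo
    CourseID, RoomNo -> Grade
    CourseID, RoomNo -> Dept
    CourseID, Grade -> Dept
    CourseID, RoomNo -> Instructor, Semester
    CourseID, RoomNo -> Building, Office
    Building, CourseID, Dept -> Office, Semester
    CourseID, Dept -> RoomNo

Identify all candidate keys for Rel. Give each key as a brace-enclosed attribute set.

Attributes never on any right-hand side: {CourseID} — every candidate key must contain it.
{CourseID, Dept}⁺ = {Building, CourseID, Dept, Grade, Instructor, Office, RoomNo, Semester} — all of the relation — so {CourseID, Dept} is a candidate key.
{CourseID, Grade}⁺ = {Building, CourseID, Dept, Grade, Instructor, Office, RoomNo, Semester} — all of the relation — so {CourseID, Grade} is a candidate key.
{CourseID, RoomNo}⁺ = {Building, CourseID, Dept, Grade, Instructor, Office, RoomNo, Semester} — all of the relation — so {CourseID, RoomNo} is a candidate key.
No proper subset of any of these is a key, and no other minimal superkey exists.

{CourseID, Dept}, {CourseID, Grade}, {CourseID, RoomNo}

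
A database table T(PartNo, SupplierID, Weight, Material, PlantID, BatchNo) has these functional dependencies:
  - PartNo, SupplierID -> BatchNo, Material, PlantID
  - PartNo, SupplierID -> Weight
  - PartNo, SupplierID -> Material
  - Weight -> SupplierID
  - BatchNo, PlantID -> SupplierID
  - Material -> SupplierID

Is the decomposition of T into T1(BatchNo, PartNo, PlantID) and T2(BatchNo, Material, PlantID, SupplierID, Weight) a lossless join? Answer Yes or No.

T1 ∩ T2 = {BatchNo, PlantID}; its closure under F is {BatchNo, PlantID, SupplierID}.
The closure covers neither T1 nor T2 entirely; the join is not lossless.

No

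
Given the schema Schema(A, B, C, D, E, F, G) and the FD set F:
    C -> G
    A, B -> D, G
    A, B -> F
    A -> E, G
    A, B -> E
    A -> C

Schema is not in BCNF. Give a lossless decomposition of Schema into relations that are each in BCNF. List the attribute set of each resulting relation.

Candidate key of the original relation: {A, B}.
Within {A, B, C, D, E, F, G}: {C}⁺ ∩ {A, B, C, D, E, F, G} = {C, G}, not the whole set, so C -> G violates BCNF; decompose into {C, G} and {A, B, C, D, E, F}.
{C, G} is in BCNF.
Within {A, B, C, D, E, F}: {A}⁺ ∩ {A, B, C, D, E, F} = {A, C, E}, not the whole set, so A -> C, E violates BCNF; decompose into {A, C, E} and {A, B, D, F}.
{A, C, E} is in BCNF.
{A, B, D, F} is in BCNF.

{A, B, D, F}; {A, C, E}; {C, G}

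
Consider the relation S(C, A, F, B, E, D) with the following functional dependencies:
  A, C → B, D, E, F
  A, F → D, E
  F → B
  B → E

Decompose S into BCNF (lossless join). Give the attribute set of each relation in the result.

Candidate key of the original relation: {A, C}.
In {A, B, C, D, E, F}, {A, F} is not a superkey ({A, F}⁺ restricted to this set is {A, B, D, E, F}), so split on A, F → B, D, E into {A, B, D, E, F} and {A, C, F}.
In {A, B, D, E, F}, {F} is not a superkey ({F}⁺ restricted to this set is {B, E, F}), so split on F → B, E into {B, E, F} and {A, D, F}.
In {B, E, F}, {B} is not a superkey ({B}⁺ restricted to this set is {B, E}), so split on B → E into {B, E} and {B, F}.
{B, E}: every determinant is a superkey — BCNF.
{B, F}: every determinant is a superkey — BCNF.
{A, D, F}: every determinant is a superkey — BCNF.
{A, C, F}: every determinant is a superkey — BCNF.

{A, C, F}; {A, D, F}; {B, E}; {B, F}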